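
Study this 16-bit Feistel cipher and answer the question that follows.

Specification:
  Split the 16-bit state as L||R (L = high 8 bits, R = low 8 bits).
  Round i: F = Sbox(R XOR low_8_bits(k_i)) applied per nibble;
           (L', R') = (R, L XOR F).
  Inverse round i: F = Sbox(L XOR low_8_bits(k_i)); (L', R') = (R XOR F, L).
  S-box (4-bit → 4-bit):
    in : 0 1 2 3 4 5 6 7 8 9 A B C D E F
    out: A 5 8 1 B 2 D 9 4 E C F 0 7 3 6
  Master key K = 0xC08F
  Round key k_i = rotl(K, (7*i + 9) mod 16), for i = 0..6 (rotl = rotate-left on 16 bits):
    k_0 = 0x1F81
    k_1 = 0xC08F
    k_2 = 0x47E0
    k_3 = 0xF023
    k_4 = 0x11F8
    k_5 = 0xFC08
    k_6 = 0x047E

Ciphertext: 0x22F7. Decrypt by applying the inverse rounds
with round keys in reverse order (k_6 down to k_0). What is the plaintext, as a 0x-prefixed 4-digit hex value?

s_0 = ciphertext = 0x22F7
s_1 = InvRound(s_0, k_6) = 0xD722
s_2 = InvRound(s_1, k_5) = 0x54D7
s_3 = InvRound(s_2, k_4) = 0x1754
s_4 = InvRound(s_3, k_3) = 0x4F17
s_5 = InvRound(s_4, k_2) = 0xD14F
s_6 = InvRound(s_5, k_1) = 0x6CD1
s_7 = InvRound(s_6, k_0) = 0xE66C

0xE66C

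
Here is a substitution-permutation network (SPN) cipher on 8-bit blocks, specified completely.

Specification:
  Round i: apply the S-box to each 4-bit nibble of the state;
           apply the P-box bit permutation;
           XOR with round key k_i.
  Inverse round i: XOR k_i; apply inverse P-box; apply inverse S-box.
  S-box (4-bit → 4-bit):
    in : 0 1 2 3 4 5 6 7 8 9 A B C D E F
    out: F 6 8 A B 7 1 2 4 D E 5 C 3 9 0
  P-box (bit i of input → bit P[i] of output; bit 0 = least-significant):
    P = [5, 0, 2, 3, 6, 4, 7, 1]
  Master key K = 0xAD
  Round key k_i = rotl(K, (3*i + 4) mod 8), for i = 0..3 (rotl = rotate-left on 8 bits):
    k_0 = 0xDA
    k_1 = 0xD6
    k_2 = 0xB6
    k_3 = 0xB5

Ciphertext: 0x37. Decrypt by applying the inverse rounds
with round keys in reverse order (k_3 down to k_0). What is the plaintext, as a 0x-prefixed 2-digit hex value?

s_0 = ciphertext = 0x37
s_1 = InvRound(s_0, k_3) = 0xCF
s_2 = InvRound(s_1, k_2) = 0xD4
s_3 = InvRound(s_2, k_1) = 0x2F
s_4 = InvRound(s_3, k_0) = 0x55

0x55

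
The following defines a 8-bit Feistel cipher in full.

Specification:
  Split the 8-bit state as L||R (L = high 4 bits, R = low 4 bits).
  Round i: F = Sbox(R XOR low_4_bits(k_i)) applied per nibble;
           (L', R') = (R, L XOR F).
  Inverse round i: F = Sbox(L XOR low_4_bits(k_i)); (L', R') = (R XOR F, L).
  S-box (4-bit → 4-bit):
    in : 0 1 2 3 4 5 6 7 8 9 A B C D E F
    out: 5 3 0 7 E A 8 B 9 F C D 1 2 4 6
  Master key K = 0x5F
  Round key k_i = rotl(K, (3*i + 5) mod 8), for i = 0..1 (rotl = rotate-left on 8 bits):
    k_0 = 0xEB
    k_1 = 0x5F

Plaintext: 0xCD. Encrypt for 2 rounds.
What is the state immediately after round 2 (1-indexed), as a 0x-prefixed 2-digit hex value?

s_0 = plaintext = 0xCD
s_1 = Round(s_0, k_0) = 0xD4
s_2 = Round(s_1, k_1) = 0x40

0x40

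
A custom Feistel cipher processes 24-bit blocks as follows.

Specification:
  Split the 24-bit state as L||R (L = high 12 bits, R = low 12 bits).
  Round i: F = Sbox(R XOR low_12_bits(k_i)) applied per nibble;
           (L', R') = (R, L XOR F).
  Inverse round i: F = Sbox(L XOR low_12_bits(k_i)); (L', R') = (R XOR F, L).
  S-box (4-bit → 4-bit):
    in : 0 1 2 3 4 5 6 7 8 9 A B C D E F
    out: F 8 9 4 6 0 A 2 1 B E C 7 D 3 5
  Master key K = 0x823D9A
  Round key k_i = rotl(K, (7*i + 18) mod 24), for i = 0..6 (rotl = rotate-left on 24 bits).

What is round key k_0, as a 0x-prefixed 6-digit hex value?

0x6A08F6

K = 0x823D9A
k_0 = rotl(K, (7*0+18) mod 24) = rotl(K, 18) = 0x6A08F6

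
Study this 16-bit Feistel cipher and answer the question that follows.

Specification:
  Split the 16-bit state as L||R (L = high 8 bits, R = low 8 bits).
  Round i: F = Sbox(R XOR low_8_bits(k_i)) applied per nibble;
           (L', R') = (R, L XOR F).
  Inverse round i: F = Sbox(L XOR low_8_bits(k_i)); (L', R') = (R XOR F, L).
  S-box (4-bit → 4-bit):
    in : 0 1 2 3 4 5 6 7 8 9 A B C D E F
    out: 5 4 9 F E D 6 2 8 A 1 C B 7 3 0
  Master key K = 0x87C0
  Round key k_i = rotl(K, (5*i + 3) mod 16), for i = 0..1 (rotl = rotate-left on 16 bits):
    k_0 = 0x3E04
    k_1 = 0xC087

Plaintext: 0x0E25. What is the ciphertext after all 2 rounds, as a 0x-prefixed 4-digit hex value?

s_0 = plaintext = 0x0E25
s_1 = Round(s_0, k_0) = 0x259A
s_2 = Round(s_1, k_1) = 0x9A62

0x9A62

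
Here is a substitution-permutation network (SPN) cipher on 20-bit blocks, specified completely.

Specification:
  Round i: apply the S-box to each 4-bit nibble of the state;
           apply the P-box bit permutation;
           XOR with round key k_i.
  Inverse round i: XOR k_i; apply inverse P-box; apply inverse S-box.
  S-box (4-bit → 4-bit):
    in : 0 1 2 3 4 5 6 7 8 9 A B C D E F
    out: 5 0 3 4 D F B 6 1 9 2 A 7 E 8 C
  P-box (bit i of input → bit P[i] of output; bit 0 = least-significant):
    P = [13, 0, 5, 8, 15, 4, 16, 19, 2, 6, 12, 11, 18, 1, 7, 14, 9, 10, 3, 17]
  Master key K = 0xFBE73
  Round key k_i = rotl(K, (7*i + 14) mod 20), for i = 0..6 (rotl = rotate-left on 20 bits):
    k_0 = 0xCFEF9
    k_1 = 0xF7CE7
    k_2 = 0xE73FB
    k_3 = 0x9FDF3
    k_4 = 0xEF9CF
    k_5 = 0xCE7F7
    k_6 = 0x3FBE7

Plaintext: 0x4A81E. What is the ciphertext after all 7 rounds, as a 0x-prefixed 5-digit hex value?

0x57368

s_0 = plaintext = 0x4A81E
s_1 = Round(s_0, k_0) = 0xEFDF7
s_2 = Round(s_1, k_1) = 0x42406
s_3 = Round(s_2, k_2) = 0x9C8F4
s_4 = Round(s_3, k_3) = 0x6DE55
s_5 = Round(s_4, k_4) = 0x5167C
s_6 = Round(s_5, k_5) = 0xFC98A
s_7 = Round(s_6, k_6) = 0x57368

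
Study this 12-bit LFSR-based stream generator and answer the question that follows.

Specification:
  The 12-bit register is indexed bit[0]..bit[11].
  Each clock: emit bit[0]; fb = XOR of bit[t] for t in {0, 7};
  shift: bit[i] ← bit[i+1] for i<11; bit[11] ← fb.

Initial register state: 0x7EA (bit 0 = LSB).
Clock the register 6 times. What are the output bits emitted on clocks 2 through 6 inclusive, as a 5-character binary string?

10101

reg_0 = 0x7EA
clock 1: out=0, reg = 0xBF5
clock 2: out=1, reg = 0x5FA
clock 3: out=0, reg = 0xAFD
clock 4: out=1, reg = 0x57E
clock 5: out=0, reg = 0x2BF
clock 6: out=1, reg = 0x15F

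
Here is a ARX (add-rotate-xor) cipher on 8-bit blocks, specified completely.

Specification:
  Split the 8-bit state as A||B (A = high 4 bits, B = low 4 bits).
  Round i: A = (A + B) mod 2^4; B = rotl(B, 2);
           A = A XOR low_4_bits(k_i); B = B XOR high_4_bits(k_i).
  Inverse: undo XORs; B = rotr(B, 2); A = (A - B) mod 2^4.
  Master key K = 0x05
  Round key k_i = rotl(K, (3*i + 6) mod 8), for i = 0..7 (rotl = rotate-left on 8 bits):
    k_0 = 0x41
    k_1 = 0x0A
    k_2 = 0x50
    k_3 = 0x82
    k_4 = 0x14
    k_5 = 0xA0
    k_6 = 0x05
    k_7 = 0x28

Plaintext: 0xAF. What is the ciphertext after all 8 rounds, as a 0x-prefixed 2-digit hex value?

s_0 = plaintext = 0xAF
s_1 = Round(s_0, k_0) = 0x8B
s_2 = Round(s_1, k_1) = 0x9E
s_3 = Round(s_2, k_2) = 0x7E
s_4 = Round(s_3, k_3) = 0x73
s_5 = Round(s_4, k_4) = 0xED
s_6 = Round(s_5, k_5) = 0xBD
s_7 = Round(s_6, k_6) = 0xD7
s_8 = Round(s_7, k_7) = 0xCF

0xCF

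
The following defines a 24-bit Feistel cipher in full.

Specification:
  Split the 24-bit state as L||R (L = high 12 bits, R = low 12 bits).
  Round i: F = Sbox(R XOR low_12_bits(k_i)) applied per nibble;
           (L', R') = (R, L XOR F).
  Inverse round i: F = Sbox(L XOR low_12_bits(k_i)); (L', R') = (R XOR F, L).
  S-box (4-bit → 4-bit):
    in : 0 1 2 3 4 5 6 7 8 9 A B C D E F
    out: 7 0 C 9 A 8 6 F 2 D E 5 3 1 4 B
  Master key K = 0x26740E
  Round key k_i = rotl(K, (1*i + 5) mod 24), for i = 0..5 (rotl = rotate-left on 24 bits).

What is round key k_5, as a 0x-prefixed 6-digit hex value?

K = 0x26740E
k_0 = rotl(K, (1*0+5) mod 24) = rotl(K, 5) = 0xCE81C4
k_1 = rotl(K, (1*1+5) mod 24) = rotl(K, 6) = 0x9D0389
k_2 = rotl(K, (1*2+5) mod 24) = rotl(K, 7) = 0x3A0713
k_3 = rotl(K, (1*3+5) mod 24) = rotl(K, 8) = 0x740E26
k_4 = rotl(K, (1*4+5) mod 24) = rotl(K, 9) = 0xE81C4C
k_5 = rotl(K, (1*5+5) mod 24) = rotl(K, 10) = 0xD03899

0xD03899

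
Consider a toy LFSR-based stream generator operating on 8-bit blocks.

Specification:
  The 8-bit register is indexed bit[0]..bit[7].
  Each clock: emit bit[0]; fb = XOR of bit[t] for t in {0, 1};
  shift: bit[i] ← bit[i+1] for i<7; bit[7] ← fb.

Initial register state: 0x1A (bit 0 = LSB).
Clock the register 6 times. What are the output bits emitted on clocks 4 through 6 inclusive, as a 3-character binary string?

110

reg_0 = 0x1A
clock 1: out=0, reg = 0x8D
clock 2: out=1, reg = 0xC6
clock 3: out=0, reg = 0xE3
clock 4: out=1, reg = 0x71
clock 5: out=1, reg = 0xB8
clock 6: out=0, reg = 0x5C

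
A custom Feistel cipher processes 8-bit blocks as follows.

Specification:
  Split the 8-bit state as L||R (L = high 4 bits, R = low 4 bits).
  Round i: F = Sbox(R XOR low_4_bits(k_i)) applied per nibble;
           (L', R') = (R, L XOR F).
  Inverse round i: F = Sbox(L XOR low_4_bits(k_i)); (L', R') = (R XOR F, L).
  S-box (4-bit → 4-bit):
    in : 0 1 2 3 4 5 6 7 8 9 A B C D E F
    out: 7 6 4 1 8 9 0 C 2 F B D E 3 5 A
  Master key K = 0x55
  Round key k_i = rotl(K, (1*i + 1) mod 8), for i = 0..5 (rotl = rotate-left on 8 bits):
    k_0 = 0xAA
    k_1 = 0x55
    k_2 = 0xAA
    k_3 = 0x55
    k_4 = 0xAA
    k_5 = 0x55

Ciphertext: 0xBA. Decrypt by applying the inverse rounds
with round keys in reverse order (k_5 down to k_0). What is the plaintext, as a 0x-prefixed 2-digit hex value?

s_0 = ciphertext = 0xBA
s_1 = InvRound(s_0, k_5) = 0xFB
s_2 = InvRound(s_1, k_4) = 0x2F
s_3 = InvRound(s_2, k_3) = 0x32
s_4 = InvRound(s_3, k_2) = 0xD3
s_5 = InvRound(s_4, k_1) = 0x1D
s_6 = InvRound(s_5, k_0) = 0x01

0x01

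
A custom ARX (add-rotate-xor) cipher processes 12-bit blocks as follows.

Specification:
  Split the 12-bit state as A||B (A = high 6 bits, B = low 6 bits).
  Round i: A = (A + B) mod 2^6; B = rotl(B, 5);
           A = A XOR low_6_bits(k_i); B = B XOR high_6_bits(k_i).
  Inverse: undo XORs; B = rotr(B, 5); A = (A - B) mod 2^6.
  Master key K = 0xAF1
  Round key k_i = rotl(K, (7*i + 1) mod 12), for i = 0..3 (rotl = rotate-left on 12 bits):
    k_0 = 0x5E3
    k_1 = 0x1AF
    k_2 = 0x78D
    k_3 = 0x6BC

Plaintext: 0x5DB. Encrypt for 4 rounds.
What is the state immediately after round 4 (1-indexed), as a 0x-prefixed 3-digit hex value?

0x663

s_0 = plaintext = 0x5DB
s_1 = Round(s_0, k_0) = 0x47A
s_2 = Round(s_1, k_1) = 0x91B
s_3 = Round(s_2, k_2) = 0xCB3
s_4 = Round(s_3, k_3) = 0x663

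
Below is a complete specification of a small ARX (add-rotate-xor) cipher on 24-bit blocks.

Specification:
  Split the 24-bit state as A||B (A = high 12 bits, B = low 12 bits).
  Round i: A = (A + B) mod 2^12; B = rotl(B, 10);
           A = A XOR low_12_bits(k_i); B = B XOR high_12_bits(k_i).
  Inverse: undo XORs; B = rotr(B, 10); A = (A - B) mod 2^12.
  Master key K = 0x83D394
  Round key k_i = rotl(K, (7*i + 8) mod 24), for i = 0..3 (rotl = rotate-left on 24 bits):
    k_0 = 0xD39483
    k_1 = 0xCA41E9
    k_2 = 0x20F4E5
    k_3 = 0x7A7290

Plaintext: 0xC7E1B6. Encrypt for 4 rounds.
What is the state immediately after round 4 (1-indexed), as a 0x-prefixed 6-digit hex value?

0x239AFB

s_0 = plaintext = 0xC7E1B6
s_1 = Round(s_0, k_0) = 0xAB7554
s_2 = Round(s_1, k_1) = 0x1E2DF1
s_3 = Round(s_2, k_2) = 0xB36573
s_4 = Round(s_3, k_3) = 0x239AFB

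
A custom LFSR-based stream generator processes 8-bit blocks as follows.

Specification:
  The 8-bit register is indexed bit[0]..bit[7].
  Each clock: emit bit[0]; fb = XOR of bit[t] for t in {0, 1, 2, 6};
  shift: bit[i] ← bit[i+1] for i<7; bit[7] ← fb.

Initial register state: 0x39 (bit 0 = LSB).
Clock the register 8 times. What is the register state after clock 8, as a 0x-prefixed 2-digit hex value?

reg_0 = 0x39
clock 1: out=1, reg = 0x9C
clock 2: out=0, reg = 0xCE
clock 3: out=0, reg = 0xE7
clock 4: out=1, reg = 0x73
clock 5: out=1, reg = 0xB9
clock 6: out=1, reg = 0xDC
clock 7: out=0, reg = 0x6E
clock 8: out=0, reg = 0xB7

0xB7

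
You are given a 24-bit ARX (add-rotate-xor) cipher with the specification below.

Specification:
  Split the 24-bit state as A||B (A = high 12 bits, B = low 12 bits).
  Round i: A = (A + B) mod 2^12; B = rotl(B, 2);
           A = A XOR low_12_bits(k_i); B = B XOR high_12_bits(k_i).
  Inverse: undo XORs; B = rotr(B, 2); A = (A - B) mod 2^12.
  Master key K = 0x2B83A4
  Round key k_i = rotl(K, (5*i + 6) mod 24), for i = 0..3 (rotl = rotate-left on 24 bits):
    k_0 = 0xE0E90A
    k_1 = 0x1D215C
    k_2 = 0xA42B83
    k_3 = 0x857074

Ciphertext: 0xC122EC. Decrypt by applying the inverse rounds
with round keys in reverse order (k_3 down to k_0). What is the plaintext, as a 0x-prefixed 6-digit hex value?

s_0 = ciphertext = 0xC122EC
s_1 = InvRound(s_0, k_3) = 0xDB8EAE
s_2 = InvRound(s_1, k_2) = 0x50013B
s_3 = InvRound(s_2, k_1) = 0x02243A
s_4 = InvRound(s_3, k_0) = 0x69B28D

0x69B28D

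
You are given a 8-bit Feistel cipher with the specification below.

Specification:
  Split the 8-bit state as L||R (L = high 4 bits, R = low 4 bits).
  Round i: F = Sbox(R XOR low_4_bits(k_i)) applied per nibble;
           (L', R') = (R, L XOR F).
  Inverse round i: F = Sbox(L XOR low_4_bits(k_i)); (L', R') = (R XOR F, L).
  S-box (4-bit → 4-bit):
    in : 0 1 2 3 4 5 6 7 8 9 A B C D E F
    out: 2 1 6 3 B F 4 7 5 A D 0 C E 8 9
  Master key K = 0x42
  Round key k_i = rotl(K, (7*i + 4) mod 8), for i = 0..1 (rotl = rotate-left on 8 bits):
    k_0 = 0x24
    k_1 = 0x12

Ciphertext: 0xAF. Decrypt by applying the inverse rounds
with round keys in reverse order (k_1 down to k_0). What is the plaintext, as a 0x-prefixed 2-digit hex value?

s_0 = ciphertext = 0xAF
s_1 = InvRound(s_0, k_1) = 0xAA
s_2 = InvRound(s_1, k_0) = 0x2A

0x2A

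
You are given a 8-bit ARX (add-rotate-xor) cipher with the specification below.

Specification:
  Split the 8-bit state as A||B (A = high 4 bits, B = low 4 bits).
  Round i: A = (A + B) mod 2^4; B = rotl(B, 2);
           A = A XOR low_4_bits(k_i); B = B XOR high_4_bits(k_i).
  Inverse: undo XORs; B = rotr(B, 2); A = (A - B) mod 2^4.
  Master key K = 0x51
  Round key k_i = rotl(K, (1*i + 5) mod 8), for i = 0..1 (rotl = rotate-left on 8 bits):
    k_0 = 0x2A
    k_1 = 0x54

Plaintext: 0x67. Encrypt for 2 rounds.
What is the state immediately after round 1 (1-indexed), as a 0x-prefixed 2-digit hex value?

s_0 = plaintext = 0x67
s_1 = Round(s_0, k_0) = 0x7F
s_2 = Round(s_1, k_1) = 0x2A

0x7F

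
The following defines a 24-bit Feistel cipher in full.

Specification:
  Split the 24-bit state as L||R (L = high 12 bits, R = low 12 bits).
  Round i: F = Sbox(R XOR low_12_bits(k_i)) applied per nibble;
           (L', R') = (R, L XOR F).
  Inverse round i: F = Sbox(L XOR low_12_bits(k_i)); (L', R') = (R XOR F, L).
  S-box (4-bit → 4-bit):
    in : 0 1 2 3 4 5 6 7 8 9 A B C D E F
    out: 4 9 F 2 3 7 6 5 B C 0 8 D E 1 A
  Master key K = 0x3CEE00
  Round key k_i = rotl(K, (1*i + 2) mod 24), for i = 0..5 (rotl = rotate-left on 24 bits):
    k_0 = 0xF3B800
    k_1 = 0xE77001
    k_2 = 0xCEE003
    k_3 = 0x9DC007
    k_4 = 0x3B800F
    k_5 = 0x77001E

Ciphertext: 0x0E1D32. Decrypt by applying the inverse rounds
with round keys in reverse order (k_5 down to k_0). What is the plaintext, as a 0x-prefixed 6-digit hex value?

s_0 = ciphertext = 0x0E1D32
s_1 = InvRound(s_0, k_5) = 0x9980E1
s_2 = InvRound(s_1, k_4) = 0xC24998
s_3 = InvRound(s_2, k_3) = 0x46AC24
s_4 = InvRound(s_3, k_2) = 0xF4846A
s_5 = InvRound(s_4, k_1) = 0xE56F48
s_6 = InvRound(s_5, k_0) = 0x93EE56

0x93EE56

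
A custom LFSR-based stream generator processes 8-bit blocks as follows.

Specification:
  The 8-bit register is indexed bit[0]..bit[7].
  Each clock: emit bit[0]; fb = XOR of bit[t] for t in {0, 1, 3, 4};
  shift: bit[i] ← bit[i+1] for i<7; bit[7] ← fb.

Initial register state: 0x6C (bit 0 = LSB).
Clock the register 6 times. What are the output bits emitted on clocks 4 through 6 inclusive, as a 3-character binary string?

101

reg_0 = 0x6C
clock 1: out=0, reg = 0xB6
clock 2: out=0, reg = 0x5B
clock 3: out=1, reg = 0x2D
clock 4: out=1, reg = 0x16
clock 5: out=0, reg = 0x0B
clock 6: out=1, reg = 0x85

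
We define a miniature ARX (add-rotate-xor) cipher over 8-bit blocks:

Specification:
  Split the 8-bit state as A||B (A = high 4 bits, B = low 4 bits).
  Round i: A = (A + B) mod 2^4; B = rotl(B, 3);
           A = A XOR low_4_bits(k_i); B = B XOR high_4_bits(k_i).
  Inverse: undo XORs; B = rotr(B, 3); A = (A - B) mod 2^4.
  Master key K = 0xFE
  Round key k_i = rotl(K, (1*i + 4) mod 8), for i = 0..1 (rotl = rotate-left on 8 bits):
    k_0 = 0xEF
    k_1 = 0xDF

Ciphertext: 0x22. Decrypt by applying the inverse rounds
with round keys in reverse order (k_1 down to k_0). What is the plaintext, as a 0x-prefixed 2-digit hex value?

s_0 = ciphertext = 0x22
s_1 = InvRound(s_0, k_1) = 0xEF
s_2 = InvRound(s_1, k_0) = 0xF2

0xF2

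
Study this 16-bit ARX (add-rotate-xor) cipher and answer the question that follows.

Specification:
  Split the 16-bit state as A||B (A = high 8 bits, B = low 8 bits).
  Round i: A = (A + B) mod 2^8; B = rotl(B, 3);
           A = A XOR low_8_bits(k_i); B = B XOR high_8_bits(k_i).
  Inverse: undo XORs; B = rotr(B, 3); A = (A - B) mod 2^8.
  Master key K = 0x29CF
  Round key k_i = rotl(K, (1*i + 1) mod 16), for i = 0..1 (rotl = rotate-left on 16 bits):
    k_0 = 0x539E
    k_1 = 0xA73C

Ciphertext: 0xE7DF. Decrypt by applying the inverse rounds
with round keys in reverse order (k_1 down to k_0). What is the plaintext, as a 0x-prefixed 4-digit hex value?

0xC78B

s_0 = ciphertext = 0xE7DF
s_1 = InvRound(s_0, k_1) = 0xCC0F
s_2 = InvRound(s_1, k_0) = 0xC78B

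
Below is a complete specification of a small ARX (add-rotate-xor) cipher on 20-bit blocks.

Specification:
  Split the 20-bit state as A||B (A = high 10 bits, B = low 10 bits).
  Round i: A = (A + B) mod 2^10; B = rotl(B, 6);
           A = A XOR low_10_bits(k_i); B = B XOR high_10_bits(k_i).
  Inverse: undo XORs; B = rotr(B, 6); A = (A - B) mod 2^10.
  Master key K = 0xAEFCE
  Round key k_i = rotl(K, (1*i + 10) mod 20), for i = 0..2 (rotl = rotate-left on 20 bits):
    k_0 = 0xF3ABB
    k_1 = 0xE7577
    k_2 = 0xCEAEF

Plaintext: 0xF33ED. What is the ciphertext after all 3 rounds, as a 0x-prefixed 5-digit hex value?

0xAD283

s_0 = plaintext = 0xF33ED
s_1 = Round(s_0, k_0) = 0x408B0
s_2 = Round(s_1, k_1) = 0x31796
s_3 = Round(s_2, k_2) = 0xAD283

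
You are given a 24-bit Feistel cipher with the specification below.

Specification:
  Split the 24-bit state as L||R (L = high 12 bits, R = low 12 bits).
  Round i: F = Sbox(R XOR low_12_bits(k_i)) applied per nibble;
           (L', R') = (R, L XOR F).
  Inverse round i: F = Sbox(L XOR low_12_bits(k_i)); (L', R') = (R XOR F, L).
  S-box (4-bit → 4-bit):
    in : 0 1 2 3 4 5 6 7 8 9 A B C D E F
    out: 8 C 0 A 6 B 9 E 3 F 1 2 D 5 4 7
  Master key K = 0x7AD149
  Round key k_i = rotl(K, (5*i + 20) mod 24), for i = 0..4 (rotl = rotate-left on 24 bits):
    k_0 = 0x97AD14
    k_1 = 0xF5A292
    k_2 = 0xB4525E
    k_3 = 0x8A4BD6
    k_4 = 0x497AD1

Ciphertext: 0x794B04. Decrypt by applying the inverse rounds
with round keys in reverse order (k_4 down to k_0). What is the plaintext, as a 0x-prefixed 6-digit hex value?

s_0 = ciphertext = 0x794B04
s_1 = InvRound(s_0, k_4) = 0xE6F794
s_2 = InvRound(s_1, k_3) = 0xCBBE6F
s_3 = InvRound(s_2, k_2) = 0xA24CBB
s_4 = InvRound(s_3, k_1) = 0xF92A24
s_5 = InvRound(s_4, k_0) = 0xA1DF92

0xA1DF92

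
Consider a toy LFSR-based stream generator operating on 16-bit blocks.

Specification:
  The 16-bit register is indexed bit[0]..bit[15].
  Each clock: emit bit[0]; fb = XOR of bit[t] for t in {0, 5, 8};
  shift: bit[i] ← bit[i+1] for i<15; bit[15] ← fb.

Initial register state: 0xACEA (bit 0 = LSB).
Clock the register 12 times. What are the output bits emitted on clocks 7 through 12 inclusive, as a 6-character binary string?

reg_0 = 0xACEA
clock 1: out=0, reg = 0xD675
clock 2: out=1, reg = 0x6B3A
clock 3: out=0, reg = 0x359D
clock 4: out=1, reg = 0x1ACE
clock 5: out=0, reg = 0x0D67
clock 6: out=1, reg = 0x86B3
clock 7: out=1, reg = 0x4359
clock 8: out=1, reg = 0x21AC
clock 9: out=0, reg = 0x10D6
clock 10: out=0, reg = 0x086B
clock 11: out=1, reg = 0x0435
clock 12: out=1, reg = 0x021A

110011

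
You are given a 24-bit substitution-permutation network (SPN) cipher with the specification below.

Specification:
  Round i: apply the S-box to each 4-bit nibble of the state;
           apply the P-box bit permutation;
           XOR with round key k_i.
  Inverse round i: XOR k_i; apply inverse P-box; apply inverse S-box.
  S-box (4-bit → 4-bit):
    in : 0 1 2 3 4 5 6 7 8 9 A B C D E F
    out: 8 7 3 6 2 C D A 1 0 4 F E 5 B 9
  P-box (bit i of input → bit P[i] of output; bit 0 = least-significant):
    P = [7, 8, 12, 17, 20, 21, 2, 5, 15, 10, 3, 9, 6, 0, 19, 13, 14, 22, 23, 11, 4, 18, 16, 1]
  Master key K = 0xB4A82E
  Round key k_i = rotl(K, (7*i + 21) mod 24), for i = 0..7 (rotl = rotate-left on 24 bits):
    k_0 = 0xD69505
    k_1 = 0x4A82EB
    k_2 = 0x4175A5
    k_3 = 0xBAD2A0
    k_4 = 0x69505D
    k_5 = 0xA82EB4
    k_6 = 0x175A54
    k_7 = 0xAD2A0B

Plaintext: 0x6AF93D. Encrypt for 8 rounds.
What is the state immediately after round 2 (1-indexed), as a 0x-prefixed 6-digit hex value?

s_0 = plaintext = 0x6AF93D
s_1 = Round(s_0, k_0) = 0x77A5D3
s_2 = Round(s_1, k_1) = 0x1699E5
s_3 = Round(s_2, k_2) = 0xF62D95
s_4 = Round(s_3, k_3) = 0x380AFB
s_5 = Round(s_4, k_4) = 0x7E21F5
s_6 = Round(s_5, k_5) = 0xFEF2DF
s_7 = Round(s_6, k_6) = 0x45B682
s_8 = Round(s_7, k_7) = 0x3181C2

0x1699E5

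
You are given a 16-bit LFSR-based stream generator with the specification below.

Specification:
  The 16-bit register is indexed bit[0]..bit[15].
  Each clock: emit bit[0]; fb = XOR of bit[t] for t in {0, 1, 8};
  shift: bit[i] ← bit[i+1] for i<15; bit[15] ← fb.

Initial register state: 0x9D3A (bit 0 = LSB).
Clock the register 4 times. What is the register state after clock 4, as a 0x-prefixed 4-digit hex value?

reg_0 = 0x9D3A
clock 1: out=0, reg = 0x4E9D
clock 2: out=1, reg = 0xA74E
clock 3: out=0, reg = 0x53A7
clock 4: out=1, reg = 0xA9D3

0xA9D3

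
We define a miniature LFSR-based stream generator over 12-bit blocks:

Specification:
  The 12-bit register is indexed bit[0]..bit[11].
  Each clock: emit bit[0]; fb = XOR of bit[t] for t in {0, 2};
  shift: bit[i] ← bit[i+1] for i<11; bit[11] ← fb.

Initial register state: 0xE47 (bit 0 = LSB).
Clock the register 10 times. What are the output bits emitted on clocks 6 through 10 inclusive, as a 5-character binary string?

01001

reg_0 = 0xE47
clock 1: out=1, reg = 0x723
clock 2: out=1, reg = 0xB91
clock 3: out=1, reg = 0xDC8
clock 4: out=0, reg = 0x6E4
clock 5: out=0, reg = 0xB72
clock 6: out=0, reg = 0x5B9
clock 7: out=1, reg = 0xADC
clock 8: out=0, reg = 0xD6E
clock 9: out=0, reg = 0xEB7
clock 10: out=1, reg = 0x75B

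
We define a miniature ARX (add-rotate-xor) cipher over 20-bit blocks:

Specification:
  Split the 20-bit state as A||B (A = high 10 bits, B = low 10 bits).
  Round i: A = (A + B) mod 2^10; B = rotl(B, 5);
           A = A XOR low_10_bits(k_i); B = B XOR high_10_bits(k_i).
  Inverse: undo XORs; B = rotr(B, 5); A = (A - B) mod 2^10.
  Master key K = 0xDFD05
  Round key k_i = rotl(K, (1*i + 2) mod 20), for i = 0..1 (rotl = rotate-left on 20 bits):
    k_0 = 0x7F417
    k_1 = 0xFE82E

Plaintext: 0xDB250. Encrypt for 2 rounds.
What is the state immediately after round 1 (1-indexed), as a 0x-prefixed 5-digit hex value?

0x6AFEF

s_0 = plaintext = 0xDB250
s_1 = Round(s_0, k_0) = 0x6AFEF
s_2 = Round(s_1, k_1) = 0x6D205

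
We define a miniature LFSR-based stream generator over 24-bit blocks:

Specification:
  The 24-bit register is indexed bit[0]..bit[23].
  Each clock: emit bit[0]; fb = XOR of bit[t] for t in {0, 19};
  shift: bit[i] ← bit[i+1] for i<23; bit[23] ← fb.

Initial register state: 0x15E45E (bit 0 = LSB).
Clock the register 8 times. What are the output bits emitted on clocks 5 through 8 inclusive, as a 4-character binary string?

reg_0 = 0x15E45E
clock 1: out=0, reg = 0x0AF22F
clock 2: out=1, reg = 0x057917
clock 3: out=1, reg = 0x82BC8B
clock 4: out=1, reg = 0xC15E45
clock 5: out=1, reg = 0xE0AF22
clock 6: out=0, reg = 0x705791
clock 7: out=1, reg = 0xB82BC8
clock 8: out=0, reg = 0xDC15E4

1010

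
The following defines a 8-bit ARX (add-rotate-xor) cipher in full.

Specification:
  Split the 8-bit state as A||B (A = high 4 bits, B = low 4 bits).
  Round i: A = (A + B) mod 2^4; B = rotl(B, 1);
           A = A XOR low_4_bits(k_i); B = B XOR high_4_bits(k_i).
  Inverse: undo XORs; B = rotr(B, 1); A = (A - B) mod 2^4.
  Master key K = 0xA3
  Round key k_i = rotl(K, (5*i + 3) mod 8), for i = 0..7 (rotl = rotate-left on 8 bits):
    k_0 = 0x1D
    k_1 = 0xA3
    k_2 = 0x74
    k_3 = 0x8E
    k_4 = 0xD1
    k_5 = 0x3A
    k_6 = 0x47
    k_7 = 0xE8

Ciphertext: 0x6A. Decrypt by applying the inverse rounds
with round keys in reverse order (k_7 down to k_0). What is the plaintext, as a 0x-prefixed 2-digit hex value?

0xEA

s_0 = ciphertext = 0x6A
s_1 = InvRound(s_0, k_7) = 0xC2
s_2 = InvRound(s_1, k_6) = 0x83
s_3 = InvRound(s_2, k_5) = 0x20
s_4 = InvRound(s_3, k_4) = 0x5E
s_5 = InvRound(s_4, k_3) = 0x83
s_6 = InvRound(s_5, k_2) = 0xA2
s_7 = InvRound(s_6, k_1) = 0x54
s_8 = InvRound(s_7, k_0) = 0xEA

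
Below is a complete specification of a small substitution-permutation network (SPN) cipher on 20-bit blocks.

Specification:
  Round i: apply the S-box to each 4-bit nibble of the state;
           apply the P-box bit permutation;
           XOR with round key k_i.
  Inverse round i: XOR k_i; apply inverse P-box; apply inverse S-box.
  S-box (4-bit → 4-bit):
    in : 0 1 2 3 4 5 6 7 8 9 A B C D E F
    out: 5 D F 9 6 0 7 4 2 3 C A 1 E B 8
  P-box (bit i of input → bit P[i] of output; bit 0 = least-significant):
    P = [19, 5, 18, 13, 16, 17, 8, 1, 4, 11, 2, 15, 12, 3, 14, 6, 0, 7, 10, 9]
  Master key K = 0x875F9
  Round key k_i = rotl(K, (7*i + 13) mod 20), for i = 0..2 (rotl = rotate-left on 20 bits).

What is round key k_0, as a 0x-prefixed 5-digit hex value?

0xF30EB

K = 0x875F9
k_0 = rotl(K, (7*0+13) mod 20) = rotl(K, 13) = 0xF30EB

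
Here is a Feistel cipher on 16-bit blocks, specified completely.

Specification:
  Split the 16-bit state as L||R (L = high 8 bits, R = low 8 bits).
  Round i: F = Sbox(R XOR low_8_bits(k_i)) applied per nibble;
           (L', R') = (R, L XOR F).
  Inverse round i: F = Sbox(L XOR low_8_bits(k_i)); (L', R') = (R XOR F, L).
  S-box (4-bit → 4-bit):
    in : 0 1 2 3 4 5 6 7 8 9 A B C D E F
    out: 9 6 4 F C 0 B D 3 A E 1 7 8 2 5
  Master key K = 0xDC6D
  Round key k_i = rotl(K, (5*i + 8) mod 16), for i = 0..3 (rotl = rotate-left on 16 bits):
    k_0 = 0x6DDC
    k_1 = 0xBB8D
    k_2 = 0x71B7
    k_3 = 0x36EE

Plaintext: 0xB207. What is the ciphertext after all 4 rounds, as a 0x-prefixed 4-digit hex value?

0xD7EF

s_0 = plaintext = 0xB207
s_1 = Round(s_0, k_0) = 0x0733
s_2 = Round(s_1, k_1) = 0x3315
s_3 = Round(s_2, k_2) = 0x15D7
s_4 = Round(s_3, k_3) = 0xD7EF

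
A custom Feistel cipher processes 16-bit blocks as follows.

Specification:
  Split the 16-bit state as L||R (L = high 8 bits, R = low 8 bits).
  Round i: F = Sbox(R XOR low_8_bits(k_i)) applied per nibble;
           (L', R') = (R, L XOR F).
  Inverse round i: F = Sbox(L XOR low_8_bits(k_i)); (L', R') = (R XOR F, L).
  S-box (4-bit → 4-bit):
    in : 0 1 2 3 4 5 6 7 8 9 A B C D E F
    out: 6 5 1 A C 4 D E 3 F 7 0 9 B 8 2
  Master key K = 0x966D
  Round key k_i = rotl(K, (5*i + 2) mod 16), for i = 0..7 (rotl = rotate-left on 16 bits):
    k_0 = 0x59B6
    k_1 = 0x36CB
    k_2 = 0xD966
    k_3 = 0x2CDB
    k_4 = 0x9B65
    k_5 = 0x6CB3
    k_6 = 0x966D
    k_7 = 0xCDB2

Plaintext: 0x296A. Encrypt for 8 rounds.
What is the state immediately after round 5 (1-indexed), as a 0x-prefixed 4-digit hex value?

s_0 = plaintext = 0x296A
s_1 = Round(s_0, k_0) = 0x6A90
s_2 = Round(s_1, k_1) = 0x902A
s_3 = Round(s_2, k_2) = 0x2A59
s_4 = Round(s_3, k_3) = 0x591B
s_5 = Round(s_4, k_4) = 0x1BB1
s_6 = Round(s_5, k_5) = 0xB17A
s_7 = Round(s_6, k_6) = 0x7AEF
s_8 = Round(s_7, k_7) = 0xEF31

0x1BB1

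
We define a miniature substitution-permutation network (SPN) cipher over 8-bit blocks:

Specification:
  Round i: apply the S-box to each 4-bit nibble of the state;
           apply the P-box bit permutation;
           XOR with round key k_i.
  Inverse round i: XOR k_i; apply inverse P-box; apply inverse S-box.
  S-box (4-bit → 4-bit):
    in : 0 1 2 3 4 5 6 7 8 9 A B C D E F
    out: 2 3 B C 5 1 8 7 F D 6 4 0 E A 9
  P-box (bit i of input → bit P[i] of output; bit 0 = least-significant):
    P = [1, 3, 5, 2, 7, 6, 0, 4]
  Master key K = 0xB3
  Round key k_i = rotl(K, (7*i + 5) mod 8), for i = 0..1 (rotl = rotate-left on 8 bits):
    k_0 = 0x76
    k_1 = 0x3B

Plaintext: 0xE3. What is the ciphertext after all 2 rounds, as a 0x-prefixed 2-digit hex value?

0x75

s_0 = plaintext = 0xE3
s_1 = Round(s_0, k_0) = 0x02
s_2 = Round(s_1, k_1) = 0x75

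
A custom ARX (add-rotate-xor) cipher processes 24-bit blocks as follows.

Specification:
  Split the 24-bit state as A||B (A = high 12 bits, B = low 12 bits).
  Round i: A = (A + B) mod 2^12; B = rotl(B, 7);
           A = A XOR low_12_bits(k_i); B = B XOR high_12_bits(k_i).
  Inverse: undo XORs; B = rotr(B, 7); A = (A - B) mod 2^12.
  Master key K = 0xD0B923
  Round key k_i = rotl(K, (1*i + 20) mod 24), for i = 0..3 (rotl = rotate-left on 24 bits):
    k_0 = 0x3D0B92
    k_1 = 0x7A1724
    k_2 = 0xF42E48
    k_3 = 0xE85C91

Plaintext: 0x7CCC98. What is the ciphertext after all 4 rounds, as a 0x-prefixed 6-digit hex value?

s_0 = plaintext = 0x7CCC98
s_1 = Round(s_0, k_0) = 0xFF6FB4
s_2 = Round(s_1, k_1) = 0x88EDDC
s_3 = Round(s_2, k_2) = 0x82212C
s_4 = Round(s_3, k_3) = 0x5DF88C

0x5DF88C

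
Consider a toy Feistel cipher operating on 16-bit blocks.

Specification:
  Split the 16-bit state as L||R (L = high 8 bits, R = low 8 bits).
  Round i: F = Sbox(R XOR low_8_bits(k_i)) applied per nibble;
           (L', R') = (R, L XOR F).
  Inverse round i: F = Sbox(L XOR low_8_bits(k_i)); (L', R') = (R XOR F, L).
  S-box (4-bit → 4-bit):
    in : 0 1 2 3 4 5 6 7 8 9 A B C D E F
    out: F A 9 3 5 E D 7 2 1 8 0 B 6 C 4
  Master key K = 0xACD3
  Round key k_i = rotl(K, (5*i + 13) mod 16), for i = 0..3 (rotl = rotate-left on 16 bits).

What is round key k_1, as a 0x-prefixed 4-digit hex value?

K = 0xACD3
k_0 = rotl(K, (5*0+13) mod 16) = rotl(K, 13) = 0x759A
k_1 = rotl(K, (5*1+13) mod 16) = rotl(K, 2) = 0xB34E

0xB34E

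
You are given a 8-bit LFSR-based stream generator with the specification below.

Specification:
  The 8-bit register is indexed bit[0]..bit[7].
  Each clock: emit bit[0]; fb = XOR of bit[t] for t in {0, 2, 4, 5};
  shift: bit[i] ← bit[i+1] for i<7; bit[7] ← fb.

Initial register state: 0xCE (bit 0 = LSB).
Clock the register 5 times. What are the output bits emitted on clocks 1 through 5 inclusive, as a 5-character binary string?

reg_0 = 0xCE
clock 1: out=0, reg = 0xE7
clock 2: out=1, reg = 0xF3
clock 3: out=1, reg = 0xF9
clock 4: out=1, reg = 0xFC
clock 5: out=0, reg = 0xFE

01110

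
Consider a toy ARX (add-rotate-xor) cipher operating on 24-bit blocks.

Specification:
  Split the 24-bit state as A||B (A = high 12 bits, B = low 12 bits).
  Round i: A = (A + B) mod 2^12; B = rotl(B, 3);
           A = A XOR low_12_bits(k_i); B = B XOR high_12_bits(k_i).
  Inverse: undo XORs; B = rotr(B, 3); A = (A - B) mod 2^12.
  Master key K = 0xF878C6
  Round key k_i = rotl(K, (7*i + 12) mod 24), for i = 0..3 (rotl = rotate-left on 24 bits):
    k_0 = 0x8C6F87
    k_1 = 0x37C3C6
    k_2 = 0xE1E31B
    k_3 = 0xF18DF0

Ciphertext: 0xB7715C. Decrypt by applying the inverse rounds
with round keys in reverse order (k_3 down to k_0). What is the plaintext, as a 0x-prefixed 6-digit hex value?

s_0 = ciphertext = 0xB7715C
s_1 = InvRound(s_0, k_3) = 0xCBF9C8
s_2 = InvRound(s_1, k_2) = 0x2AACFA
s_3 = InvRound(s_2, k_1) = 0x37CDF0
s_4 = InvRound(s_3, k_0) = 0x055CA6

0x055CA6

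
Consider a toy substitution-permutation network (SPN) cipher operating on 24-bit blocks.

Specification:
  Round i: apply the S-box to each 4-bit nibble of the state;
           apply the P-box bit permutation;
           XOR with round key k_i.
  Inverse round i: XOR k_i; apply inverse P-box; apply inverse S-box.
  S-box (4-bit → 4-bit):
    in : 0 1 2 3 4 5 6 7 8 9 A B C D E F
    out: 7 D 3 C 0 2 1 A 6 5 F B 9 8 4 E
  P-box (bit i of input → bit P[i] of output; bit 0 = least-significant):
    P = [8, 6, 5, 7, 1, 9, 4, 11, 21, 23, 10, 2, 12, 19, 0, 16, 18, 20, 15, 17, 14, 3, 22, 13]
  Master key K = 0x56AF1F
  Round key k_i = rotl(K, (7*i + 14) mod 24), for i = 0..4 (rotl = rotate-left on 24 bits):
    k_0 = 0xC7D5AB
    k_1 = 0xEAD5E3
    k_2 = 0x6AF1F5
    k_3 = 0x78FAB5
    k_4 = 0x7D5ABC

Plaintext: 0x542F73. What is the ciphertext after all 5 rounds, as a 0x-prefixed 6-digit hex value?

s_0 = plaintext = 0x542F73
s_1 = Round(s_0, k_0) = 0x4FCB07
s_2 = Round(s_1, k_1) = 0x594735
s_3 = Round(s_2, k_2) = 0xEE79A9
s_4 = Round(s_3, k_3) = 0x117587
s_5 = Round(s_4, k_4) = 0xB2B86C

0xB2B86C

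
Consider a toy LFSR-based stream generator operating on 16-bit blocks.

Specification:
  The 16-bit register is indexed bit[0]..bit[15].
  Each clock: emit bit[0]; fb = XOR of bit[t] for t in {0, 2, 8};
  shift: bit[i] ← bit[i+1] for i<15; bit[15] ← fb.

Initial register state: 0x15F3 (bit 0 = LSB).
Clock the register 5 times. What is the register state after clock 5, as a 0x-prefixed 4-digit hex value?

0xD0AF

reg_0 = 0x15F3
clock 1: out=1, reg = 0x0AF9
clock 2: out=1, reg = 0x857C
clock 3: out=0, reg = 0x42BE
clock 4: out=0, reg = 0xA15F
clock 5: out=1, reg = 0xD0AF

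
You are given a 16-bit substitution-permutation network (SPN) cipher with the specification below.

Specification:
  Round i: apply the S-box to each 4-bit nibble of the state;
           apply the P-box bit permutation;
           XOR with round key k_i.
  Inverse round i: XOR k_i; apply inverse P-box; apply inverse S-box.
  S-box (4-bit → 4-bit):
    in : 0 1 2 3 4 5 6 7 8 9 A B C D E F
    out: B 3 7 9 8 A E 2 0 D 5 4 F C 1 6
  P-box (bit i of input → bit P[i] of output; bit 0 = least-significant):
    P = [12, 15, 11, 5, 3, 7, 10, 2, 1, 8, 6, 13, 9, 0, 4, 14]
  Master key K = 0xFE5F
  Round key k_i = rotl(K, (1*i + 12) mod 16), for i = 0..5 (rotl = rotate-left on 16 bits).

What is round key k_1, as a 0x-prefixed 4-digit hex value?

0xFFCB

K = 0xFE5F
k_0 = rotl(K, (1*0+12) mod 16) = rotl(K, 12) = 0xFFE5
k_1 = rotl(K, (1*1+12) mod 16) = rotl(K, 13) = 0xFFCB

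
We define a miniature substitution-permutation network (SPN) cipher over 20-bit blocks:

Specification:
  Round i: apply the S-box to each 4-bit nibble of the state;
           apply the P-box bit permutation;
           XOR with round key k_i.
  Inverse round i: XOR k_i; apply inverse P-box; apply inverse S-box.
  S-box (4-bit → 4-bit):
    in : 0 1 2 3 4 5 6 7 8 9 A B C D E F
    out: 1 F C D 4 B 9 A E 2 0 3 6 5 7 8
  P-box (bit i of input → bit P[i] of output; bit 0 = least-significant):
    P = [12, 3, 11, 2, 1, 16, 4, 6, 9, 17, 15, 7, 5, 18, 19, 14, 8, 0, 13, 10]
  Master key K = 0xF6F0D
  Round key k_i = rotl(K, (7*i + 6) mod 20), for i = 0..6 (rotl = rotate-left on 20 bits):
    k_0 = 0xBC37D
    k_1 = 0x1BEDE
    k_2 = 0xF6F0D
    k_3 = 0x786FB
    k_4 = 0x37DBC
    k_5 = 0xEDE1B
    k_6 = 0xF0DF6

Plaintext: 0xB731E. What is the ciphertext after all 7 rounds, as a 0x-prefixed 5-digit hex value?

s_0 = plaintext = 0xB731E
s_1 = Round(s_0, k_0) = 0xE18A6
s_2 = Round(s_1, k_1) = 0xF4F7B
s_3 = Round(s_2, k_2) = 0x67BC5
s_4 = Round(s_3, k_3) = 0x0D1E7
s_5 = Round(s_4, k_4) = 0x8FE02
s_6 = Round(s_5, k_5) = 0xC301C
s_7 = Round(s_6, k_6) = 0x6678D

0x6678D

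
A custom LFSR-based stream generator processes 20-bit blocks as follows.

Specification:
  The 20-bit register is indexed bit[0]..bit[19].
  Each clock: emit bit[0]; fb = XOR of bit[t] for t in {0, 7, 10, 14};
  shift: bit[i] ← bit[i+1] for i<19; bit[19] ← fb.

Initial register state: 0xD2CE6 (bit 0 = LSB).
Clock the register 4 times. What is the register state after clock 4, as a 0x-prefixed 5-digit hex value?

reg_0 = 0xD2CE6
clock 1: out=0, reg = 0x69673
clock 2: out=1, reg = 0x34B39
clock 3: out=1, reg = 0x1A59C
clock 4: out=0, reg = 0x0D2CE

0x0D2CE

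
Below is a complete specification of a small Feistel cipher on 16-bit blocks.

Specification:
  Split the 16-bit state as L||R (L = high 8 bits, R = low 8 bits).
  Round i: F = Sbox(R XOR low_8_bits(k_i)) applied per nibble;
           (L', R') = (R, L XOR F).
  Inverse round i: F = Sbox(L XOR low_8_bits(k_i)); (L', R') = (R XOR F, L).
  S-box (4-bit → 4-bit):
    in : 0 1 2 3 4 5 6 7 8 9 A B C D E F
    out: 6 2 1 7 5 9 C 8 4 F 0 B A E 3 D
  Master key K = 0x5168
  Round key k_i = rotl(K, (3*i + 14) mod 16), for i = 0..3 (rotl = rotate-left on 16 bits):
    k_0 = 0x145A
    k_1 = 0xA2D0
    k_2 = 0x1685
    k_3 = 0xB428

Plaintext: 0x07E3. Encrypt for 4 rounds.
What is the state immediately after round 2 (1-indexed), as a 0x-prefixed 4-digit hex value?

s_0 = plaintext = 0x07E3
s_1 = Round(s_0, k_0) = 0xE3B8
s_2 = Round(s_1, k_1) = 0xB827
s_3 = Round(s_2, k_2) = 0x27B9
s_4 = Round(s_3, k_3) = 0xB9D5

0xB827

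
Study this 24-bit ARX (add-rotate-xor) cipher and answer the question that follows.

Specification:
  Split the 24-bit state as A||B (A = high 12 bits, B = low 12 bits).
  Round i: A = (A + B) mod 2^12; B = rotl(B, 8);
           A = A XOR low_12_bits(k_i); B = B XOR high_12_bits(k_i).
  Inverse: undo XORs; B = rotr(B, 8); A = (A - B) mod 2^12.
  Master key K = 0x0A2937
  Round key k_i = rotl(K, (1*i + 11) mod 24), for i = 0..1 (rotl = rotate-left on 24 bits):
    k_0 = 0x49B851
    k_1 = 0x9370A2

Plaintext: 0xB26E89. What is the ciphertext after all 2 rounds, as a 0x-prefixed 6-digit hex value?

s_0 = plaintext = 0xB26E89
s_1 = Round(s_0, k_0) = 0x1FED73
s_2 = Round(s_1, k_1) = 0xFD3AE0

0xFD3AE0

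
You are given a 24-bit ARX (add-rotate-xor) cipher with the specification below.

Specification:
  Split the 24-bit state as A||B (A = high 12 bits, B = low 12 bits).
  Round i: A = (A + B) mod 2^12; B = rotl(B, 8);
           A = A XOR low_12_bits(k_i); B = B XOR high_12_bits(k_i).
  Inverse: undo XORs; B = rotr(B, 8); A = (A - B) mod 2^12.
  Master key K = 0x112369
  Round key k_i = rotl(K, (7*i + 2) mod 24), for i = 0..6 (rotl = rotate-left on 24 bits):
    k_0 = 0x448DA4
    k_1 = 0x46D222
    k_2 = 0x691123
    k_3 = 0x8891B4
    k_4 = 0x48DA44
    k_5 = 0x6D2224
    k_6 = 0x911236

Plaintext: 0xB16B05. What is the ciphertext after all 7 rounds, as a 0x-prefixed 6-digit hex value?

s_0 = plaintext = 0xB16B05
s_1 = Round(s_0, k_0) = 0xBBF1F8
s_2 = Round(s_1, k_1) = 0xF95C72
s_3 = Round(s_2, k_2) = 0xD24456
s_4 = Round(s_3, k_3) = 0x0CEECC
s_5 = Round(s_4, k_4) = 0x5DE861
s_6 = Round(s_5, k_5) = 0xC1B754
s_7 = Round(s_6, k_6) = 0x159D64

0x159D64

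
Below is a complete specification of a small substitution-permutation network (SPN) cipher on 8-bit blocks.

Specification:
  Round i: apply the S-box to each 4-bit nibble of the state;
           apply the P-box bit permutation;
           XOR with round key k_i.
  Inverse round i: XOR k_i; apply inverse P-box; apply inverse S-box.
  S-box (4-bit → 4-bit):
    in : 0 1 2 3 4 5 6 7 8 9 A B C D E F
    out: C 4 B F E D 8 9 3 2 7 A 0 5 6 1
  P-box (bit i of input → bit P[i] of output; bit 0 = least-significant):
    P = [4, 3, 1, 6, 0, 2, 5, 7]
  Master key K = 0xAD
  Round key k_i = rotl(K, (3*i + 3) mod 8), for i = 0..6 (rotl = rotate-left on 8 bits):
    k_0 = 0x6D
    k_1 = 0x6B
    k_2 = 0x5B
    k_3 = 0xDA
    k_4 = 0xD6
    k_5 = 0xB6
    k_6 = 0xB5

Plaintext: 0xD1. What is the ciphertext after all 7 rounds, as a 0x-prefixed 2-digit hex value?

0x55

s_0 = plaintext = 0xD1
s_1 = Round(s_0, k_0) = 0x4E
s_2 = Round(s_1, k_1) = 0xC5
s_3 = Round(s_2, k_2) = 0x09
s_4 = Round(s_3, k_3) = 0x72
s_5 = Round(s_4, k_4) = 0x0F
s_6 = Round(s_5, k_5) = 0x06
s_7 = Round(s_6, k_6) = 0x55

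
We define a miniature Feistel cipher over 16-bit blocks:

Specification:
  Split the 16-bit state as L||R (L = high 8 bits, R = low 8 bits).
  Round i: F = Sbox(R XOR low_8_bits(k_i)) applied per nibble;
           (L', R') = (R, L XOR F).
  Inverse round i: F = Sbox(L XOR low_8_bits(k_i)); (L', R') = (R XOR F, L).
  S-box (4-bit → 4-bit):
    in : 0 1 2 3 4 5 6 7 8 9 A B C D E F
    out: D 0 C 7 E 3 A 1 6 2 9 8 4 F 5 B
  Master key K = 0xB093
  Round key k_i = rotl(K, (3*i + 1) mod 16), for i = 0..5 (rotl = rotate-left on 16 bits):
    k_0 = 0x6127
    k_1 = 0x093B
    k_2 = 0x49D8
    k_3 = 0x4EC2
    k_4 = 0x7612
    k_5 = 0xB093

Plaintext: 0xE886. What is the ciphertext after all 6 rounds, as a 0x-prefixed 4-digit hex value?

0x299E

s_0 = plaintext = 0xE886
s_1 = Round(s_0, k_0) = 0x8678
s_2 = Round(s_1, k_1) = 0x7861
s_3 = Round(s_2, k_2) = 0x61FA
s_4 = Round(s_3, k_3) = 0xFA17
s_5 = Round(s_4, k_4) = 0x1729
s_6 = Round(s_5, k_5) = 0x299E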